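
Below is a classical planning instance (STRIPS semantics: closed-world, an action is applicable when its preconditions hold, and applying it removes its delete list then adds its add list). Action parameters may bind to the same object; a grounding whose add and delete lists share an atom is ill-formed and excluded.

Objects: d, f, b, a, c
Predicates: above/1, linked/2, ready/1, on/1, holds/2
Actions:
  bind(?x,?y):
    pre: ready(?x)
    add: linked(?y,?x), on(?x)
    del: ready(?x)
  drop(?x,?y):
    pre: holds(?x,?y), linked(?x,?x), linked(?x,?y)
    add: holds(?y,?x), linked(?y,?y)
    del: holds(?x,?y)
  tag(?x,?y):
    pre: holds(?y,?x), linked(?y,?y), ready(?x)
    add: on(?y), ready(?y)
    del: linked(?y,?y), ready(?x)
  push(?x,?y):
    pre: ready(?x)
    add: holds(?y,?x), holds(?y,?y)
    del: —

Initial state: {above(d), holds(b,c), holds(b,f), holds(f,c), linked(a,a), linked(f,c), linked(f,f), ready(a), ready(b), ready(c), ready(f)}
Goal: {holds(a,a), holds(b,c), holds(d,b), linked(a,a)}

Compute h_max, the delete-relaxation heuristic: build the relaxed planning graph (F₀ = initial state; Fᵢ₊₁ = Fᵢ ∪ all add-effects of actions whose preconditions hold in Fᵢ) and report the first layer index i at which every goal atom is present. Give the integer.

1

F0 = init (11 atoms)
F1 = F0 ∪ {holds(a,a), holds(a,b), holds(a,c), holds(a,f), holds(b,a), holds(b,b), holds(c,a), holds(c,b), holds(c,c), holds(c,f), holds(d,a), holds(d,b), holds(d,c), holds(d,d), holds(d,f), holds(f,a), holds(f,b), holds(f,f), linked(a,b), linked(a,c), linked(a,f), linked(b,a), linked(b,b), linked(b,c), linked(b,f), linked(c,a), linked(c,b), linked(c,c), linked(c,f), linked(d,a), linked(d,b), linked(d,c), linked(d,f), linked(f,a), linked(f,b), on(a), on(b), on(c), on(f)}  (50 atoms)
goal ⊆ F1  ⇒  h_max = 1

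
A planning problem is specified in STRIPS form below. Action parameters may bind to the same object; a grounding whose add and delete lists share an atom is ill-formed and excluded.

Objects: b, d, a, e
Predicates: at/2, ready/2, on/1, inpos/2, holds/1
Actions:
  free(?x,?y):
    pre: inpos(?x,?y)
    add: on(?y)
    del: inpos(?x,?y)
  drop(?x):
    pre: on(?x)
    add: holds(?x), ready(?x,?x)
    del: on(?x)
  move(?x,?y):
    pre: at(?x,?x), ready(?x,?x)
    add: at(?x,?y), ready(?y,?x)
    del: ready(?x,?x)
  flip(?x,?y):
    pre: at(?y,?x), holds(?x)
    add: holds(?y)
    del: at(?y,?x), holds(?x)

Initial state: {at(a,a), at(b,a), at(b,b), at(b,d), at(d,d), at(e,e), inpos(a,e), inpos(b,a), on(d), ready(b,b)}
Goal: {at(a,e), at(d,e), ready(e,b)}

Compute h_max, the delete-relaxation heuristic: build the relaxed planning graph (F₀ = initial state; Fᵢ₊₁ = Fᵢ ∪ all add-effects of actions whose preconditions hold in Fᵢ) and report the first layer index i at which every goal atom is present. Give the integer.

F0 = init (10 atoms)
F1 = F0 ∪ {at(b,e), holds(d), on(a), on(e), ready(a,b), ready(d,b), ready(d,d), ready(e,b)}  (18 atoms)
F2 = F1 ∪ {at(d,a), at(d,b), at(d,e), holds(a), holds(b), holds(e), ready(a,a), ready(a,d), ready(b,d), ready(e,d), ready(e,e)}  (29 atoms)
F3 = F2 ∪ {at(a,b), at(a,d), at(a,e), at(e,a), at(e,b), at(e,d), ready(a,e), ready(b,a), ready(b,e), ready(d,a), ready(d,e), ready(e,a)}  (41 atoms)
goal ⊆ F3  ⇒  h_max = 3

3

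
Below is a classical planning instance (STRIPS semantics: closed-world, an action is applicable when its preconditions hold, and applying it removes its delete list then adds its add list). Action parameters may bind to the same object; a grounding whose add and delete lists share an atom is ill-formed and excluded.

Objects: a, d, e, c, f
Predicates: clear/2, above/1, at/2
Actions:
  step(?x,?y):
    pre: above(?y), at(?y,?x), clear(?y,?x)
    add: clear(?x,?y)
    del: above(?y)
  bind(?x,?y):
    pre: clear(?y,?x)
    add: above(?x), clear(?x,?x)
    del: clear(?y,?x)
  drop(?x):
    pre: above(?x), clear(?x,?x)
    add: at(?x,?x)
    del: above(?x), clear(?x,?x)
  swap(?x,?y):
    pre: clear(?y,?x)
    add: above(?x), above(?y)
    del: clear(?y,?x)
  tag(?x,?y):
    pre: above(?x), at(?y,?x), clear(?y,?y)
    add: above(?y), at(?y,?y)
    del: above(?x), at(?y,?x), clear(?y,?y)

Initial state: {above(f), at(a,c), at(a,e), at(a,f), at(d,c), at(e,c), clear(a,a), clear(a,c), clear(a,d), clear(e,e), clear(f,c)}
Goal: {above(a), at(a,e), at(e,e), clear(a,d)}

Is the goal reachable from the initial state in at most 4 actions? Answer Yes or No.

1. swap(c,a)  →  {above(a), above(c), above(f), at(a,c), at(a,e), at(a,f), at(d,c), at(e,c), clear(a,a), clear(a,d), clear(e,e), clear(f,c)}
2. tag(c,e)  →  {above(a), above(e), above(f), at(a,c), at(a,e), at(a,f), at(d,c), at(e,e), clear(a,a), clear(a,d), clear(f,c)}
optimal plan length = 2; 2 ≤ 4

Yes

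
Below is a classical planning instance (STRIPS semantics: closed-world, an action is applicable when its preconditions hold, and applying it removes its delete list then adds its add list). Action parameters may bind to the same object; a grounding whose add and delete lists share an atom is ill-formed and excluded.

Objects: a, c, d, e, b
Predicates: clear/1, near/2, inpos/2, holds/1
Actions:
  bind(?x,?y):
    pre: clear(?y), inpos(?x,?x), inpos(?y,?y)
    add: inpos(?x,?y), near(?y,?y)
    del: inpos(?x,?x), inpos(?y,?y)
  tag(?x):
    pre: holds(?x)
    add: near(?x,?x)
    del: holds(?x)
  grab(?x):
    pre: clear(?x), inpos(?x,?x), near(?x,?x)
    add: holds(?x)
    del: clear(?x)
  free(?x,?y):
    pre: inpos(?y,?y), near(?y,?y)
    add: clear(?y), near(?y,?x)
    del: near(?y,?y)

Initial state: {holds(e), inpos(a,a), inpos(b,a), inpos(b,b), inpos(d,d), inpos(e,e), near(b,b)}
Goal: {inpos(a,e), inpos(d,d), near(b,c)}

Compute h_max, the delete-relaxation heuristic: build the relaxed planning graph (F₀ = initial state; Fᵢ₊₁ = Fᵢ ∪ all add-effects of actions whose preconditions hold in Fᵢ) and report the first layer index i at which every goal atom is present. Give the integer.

F0 = init (7 atoms)
F1 = F0 ∪ {clear(b), near(b,a), near(b,c), near(b,d), near(b,e), near(e,e)}  (13 atoms)
F2 = F1 ∪ {clear(e), holds(b), inpos(a,b), inpos(d,b), inpos(e,b), near(e,a), near(e,b), near(e,c), near(e,d)}  (22 atoms)
F3 = F2 ∪ {inpos(a,e), inpos(b,e), inpos(d,e)}  (25 atoms)
goal ⊆ F3  ⇒  h_max = 3

3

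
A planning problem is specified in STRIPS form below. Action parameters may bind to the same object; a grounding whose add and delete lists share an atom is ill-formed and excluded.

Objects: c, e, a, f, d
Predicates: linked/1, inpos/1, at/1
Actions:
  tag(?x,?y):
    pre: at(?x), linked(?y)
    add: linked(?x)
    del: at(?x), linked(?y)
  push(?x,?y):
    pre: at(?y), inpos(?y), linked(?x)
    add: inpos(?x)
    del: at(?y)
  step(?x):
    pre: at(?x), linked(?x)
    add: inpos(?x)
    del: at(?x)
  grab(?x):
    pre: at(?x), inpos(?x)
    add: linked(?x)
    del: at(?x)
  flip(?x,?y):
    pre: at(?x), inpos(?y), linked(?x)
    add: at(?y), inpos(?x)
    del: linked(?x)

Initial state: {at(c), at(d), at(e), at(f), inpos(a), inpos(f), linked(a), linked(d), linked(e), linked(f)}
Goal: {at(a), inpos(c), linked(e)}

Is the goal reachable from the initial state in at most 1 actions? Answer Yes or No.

No

1. tag(c,a)  →  {at(d), at(e), at(f), inpos(a), inpos(f), linked(c), linked(d), linked(e), linked(f)}
2. push(c,f)  →  {at(d), at(e), inpos(a), inpos(c), inpos(f), linked(c), linked(d), linked(e), linked(f)}
3. flip(d,a)  →  {at(a), at(d), at(e), inpos(a), inpos(c), inpos(d), inpos(f), linked(c), linked(e), linked(f)}
optimal plan length = 3; 3 > 1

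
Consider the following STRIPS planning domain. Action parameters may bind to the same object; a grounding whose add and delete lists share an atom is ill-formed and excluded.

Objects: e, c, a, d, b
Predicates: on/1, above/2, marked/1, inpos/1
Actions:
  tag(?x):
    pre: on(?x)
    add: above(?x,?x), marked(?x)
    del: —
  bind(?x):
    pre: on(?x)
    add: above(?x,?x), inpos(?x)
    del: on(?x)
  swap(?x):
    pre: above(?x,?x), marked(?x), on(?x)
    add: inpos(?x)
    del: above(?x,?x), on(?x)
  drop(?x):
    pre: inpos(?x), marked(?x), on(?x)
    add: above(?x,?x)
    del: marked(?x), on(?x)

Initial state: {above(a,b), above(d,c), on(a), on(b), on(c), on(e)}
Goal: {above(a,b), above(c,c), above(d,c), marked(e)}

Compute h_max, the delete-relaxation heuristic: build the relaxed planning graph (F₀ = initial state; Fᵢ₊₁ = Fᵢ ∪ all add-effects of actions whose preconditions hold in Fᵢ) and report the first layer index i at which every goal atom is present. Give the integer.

1

F0 = init (6 atoms)
F1 = F0 ∪ {above(a,a), above(b,b), above(c,c), above(e,e), inpos(a), inpos(b), inpos(c), inpos(e), marked(a), marked(b), marked(c), marked(e)}  (18 atoms)
goal ⊆ F1  ⇒  h_max = 1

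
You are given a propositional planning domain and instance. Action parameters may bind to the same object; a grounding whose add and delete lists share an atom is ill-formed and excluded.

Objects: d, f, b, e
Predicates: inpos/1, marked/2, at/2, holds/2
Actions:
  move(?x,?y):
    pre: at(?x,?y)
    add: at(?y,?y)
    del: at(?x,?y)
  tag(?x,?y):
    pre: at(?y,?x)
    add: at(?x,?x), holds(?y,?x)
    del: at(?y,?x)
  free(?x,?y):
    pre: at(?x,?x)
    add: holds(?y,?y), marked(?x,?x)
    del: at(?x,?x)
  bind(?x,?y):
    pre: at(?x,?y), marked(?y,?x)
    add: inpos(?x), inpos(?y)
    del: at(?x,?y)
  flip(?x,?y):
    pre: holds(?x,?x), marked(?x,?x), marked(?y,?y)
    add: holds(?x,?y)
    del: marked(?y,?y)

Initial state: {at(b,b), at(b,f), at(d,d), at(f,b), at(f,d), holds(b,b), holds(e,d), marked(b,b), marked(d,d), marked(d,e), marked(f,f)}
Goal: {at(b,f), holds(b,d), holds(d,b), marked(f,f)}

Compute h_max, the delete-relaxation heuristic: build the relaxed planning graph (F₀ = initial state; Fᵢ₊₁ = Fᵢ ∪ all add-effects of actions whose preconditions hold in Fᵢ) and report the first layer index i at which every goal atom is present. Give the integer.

2

F0 = init (11 atoms)
F1 = F0 ∪ {at(f,f), holds(b,d), holds(b,f), holds(d,d), holds(e,e), holds(f,b), holds(f,d), holds(f,f), inpos(b), inpos(d)}  (21 atoms)
F2 = F1 ∪ {holds(d,b), holds(d,f), inpos(f)}  (24 atoms)
goal ⊆ F2  ⇒  h_max = 2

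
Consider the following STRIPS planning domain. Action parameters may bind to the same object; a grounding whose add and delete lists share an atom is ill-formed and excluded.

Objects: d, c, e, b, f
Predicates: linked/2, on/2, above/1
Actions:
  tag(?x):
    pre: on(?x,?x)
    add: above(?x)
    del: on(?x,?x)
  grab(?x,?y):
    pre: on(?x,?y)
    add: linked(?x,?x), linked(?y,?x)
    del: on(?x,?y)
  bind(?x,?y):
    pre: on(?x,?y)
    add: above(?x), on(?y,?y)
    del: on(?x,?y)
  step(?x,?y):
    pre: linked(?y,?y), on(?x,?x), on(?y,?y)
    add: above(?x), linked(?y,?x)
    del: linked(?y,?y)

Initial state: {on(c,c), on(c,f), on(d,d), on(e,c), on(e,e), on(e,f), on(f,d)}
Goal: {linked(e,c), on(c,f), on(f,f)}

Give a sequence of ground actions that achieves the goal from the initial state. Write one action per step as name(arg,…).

grab(e,c); bind(e,f); step(c,e)

1. grab(e,c)  →  {linked(c,e), linked(e,e), on(c,c), on(c,f), on(d,d), on(e,e), on(e,f), on(f,d)}
2. bind(e,f)  →  {above(e), linked(c,e), linked(e,e), on(c,c), on(c,f), on(d,d), on(e,e), on(f,d), on(f,f)}
3. step(c,e)  →  {above(c), above(e), linked(c,e), linked(e,c), on(c,c), on(c,f), on(d,d), on(e,e), on(f,d), on(f,f)}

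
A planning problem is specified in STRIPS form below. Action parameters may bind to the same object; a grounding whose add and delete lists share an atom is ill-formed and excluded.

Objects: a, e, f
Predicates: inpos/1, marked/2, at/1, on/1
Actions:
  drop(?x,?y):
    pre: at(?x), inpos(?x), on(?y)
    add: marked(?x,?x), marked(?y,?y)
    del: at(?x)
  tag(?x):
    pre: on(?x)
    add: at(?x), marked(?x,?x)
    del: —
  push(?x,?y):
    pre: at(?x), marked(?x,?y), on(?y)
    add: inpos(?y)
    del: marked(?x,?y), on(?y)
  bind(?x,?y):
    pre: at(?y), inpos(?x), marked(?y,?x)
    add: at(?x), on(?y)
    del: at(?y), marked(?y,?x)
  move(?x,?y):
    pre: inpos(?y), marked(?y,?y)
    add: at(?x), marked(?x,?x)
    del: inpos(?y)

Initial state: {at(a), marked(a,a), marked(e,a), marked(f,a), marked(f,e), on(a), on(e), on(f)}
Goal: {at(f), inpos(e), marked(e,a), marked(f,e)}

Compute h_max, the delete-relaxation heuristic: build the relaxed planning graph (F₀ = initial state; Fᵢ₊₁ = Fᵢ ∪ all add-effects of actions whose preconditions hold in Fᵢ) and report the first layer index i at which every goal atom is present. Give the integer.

F0 = init (8 atoms)
F1 = F0 ∪ {at(e), at(f), inpos(a), marked(e,e), marked(f,f)}  (13 atoms)
F2 = F1 ∪ {inpos(e), inpos(f)}  (15 atoms)
goal ⊆ F2  ⇒  h_max = 2

2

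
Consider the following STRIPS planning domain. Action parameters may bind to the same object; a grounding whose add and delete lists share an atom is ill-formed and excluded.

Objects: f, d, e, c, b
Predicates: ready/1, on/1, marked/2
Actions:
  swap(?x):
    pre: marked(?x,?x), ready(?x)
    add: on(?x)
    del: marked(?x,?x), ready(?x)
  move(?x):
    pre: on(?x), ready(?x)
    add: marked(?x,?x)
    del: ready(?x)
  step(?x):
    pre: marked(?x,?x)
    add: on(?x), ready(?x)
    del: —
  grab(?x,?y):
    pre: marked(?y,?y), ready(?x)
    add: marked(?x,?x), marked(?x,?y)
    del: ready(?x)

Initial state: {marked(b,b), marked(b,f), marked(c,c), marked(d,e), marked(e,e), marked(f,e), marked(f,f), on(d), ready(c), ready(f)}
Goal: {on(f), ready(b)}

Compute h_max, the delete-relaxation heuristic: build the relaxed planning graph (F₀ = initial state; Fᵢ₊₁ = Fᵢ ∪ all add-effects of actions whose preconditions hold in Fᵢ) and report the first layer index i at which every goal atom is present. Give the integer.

F0 = init (10 atoms)
F1 = F0 ∪ {marked(c,b), marked(c,e), marked(c,f), marked(f,b), marked(f,c), on(b), on(c), on(e), on(f), ready(b), ready(e)}  (21 atoms)
goal ⊆ F1  ⇒  h_max = 1

1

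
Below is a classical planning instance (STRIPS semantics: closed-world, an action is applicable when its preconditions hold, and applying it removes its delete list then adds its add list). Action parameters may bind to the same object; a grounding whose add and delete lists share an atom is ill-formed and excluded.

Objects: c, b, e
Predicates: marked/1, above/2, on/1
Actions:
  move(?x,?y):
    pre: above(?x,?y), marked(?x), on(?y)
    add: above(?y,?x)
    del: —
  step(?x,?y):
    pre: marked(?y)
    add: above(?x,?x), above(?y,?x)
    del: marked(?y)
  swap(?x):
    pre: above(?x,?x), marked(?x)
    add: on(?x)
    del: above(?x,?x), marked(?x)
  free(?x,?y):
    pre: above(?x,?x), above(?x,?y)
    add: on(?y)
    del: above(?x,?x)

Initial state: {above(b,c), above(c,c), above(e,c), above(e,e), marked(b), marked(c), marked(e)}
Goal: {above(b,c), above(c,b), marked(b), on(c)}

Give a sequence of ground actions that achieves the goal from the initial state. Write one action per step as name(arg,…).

step(b,c); free(c,c)

1. step(b,c)  →  {above(b,b), above(b,c), above(c,b), above(c,c), above(e,c), above(e,e), marked(b), marked(e)}
2. free(c,c)  →  {above(b,b), above(b,c), above(c,b), above(e,c), above(e,e), marked(b), marked(e), on(c)}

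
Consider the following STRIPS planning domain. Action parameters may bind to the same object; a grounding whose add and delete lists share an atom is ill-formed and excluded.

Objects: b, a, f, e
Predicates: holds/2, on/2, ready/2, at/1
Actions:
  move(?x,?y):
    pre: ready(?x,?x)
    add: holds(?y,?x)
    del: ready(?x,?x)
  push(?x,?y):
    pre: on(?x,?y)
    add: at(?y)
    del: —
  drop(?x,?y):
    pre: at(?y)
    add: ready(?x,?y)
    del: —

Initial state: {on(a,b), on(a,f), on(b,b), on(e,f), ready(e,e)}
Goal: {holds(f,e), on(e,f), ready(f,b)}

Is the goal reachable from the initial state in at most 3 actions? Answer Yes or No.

1. move(e,f)  →  {holds(f,e), on(a,b), on(a,f), on(b,b), on(e,f)}
2. push(b,b)  →  {at(b), holds(f,e), on(a,b), on(a,f), on(b,b), on(e,f)}
3. drop(f,b)  →  {at(b), holds(f,e), on(a,b), on(a,f), on(b,b), on(e,f), ready(f,b)}
optimal plan length = 3; 3 ≤ 3

Yes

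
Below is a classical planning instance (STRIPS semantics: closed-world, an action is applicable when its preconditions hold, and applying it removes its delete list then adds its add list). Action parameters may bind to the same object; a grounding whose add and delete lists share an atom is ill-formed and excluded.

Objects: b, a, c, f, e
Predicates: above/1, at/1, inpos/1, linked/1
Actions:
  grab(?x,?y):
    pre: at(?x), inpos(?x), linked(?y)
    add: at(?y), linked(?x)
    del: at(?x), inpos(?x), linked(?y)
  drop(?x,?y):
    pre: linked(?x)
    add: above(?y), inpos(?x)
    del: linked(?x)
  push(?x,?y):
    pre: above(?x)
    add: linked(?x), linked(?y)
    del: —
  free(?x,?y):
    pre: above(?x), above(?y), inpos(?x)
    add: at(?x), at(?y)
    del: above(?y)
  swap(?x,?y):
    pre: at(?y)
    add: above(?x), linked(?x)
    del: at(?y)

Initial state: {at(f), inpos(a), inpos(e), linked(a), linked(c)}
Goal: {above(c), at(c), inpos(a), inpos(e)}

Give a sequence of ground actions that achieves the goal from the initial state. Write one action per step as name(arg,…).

drop(a,b); drop(c,c); free(c,b)

1. drop(a,b)  →  {above(b), at(f), inpos(a), inpos(e), linked(c)}
2. drop(c,c)  →  {above(b), above(c), at(f), inpos(a), inpos(c), inpos(e)}
3. free(c,b)  →  {above(c), at(b), at(c), at(f), inpos(a), inpos(c), inpos(e)}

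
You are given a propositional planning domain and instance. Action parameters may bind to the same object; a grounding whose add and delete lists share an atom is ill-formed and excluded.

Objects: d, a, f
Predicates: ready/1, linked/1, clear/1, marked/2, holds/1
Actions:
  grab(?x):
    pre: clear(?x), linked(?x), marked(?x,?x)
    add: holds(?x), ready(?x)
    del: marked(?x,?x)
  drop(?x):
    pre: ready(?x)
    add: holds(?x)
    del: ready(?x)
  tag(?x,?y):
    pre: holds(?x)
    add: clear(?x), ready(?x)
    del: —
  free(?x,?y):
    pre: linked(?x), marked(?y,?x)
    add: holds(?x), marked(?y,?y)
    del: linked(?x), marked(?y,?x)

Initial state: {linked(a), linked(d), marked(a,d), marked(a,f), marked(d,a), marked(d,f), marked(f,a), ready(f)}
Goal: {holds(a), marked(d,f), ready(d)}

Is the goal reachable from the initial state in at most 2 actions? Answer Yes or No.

No

1. free(d,a)  →  {holds(d), linked(a), marked(a,a), marked(a,f), marked(d,a), marked(d,f), marked(f,a), ready(f)}
2. tag(d,d)  →  {clear(d), holds(d), linked(a), marked(a,a), marked(a,f), marked(d,a), marked(d,f), marked(f,a), ready(d), ready(f)}
3. free(a,d)  →  {clear(d), holds(a), holds(d), marked(a,a), marked(a,f), marked(d,d), marked(d,f), marked(f,a), ready(d), ready(f)}
optimal plan length = 3; 3 > 2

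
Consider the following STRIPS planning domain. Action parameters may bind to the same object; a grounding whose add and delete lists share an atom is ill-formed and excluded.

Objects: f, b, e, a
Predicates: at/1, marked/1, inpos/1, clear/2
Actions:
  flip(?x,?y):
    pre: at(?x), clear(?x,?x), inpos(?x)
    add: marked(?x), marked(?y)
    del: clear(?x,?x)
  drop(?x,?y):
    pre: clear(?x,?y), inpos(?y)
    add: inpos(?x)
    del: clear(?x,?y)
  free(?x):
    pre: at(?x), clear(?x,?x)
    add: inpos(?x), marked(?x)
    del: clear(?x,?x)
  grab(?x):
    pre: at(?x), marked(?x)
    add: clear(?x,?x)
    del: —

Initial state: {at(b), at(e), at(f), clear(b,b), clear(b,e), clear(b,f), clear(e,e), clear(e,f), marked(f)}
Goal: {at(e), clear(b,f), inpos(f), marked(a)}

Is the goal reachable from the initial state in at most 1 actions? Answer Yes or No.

No

1. grab(f)  →  {at(b), at(e), at(f), clear(b,b), clear(b,e), clear(b,f), clear(e,e), clear(e,f), clear(f,f), marked(f)}
2. free(f)  →  {at(b), at(e), at(f), clear(b,b), clear(b,e), clear(b,f), clear(e,e), clear(e,f), inpos(f), marked(f)}
3. drop(e,f)  →  {at(b), at(e), at(f), clear(b,b), clear(b,e), clear(b,f), clear(e,e), inpos(e), inpos(f), marked(f)}
4. flip(e,a)  →  {at(b), at(e), at(f), clear(b,b), clear(b,e), clear(b,f), inpos(e), inpos(f), marked(a), marked(e), marked(f)}
optimal plan length = 4; 4 > 1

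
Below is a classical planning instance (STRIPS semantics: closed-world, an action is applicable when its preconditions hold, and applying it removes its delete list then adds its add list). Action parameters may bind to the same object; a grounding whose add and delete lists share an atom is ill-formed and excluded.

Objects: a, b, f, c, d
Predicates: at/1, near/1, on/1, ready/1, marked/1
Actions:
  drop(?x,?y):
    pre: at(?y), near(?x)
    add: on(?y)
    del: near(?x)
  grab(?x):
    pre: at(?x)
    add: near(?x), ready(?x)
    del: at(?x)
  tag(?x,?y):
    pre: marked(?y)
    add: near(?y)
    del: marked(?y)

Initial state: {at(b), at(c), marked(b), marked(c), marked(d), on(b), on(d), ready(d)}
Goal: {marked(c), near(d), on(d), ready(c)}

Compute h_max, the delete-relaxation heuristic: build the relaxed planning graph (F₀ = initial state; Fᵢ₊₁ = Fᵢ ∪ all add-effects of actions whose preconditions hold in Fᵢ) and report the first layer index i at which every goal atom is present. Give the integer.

F0 = init (8 atoms)
F1 = F0 ∪ {near(b), near(c), near(d), ready(b), ready(c)}  (13 atoms)
goal ⊆ F1  ⇒  h_max = 1

1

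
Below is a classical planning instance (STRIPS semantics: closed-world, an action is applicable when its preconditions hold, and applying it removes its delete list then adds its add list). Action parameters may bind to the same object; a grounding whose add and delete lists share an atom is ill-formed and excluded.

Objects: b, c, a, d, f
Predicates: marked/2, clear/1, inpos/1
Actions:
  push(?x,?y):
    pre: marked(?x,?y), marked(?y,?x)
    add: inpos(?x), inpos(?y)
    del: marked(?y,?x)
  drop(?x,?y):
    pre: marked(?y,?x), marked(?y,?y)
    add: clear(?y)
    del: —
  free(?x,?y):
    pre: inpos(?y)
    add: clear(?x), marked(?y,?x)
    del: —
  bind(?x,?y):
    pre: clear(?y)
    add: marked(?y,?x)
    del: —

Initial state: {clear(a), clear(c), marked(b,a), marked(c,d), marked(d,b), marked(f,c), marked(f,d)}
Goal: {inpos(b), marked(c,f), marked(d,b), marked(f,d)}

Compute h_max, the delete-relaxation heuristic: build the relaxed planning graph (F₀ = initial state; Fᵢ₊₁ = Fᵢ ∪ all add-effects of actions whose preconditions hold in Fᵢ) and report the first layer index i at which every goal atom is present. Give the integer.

F0 = init (7 atoms)
F1 = F0 ∪ {marked(a,a), marked(a,b), marked(a,c), marked(a,d), marked(a,f), marked(c,a), marked(c,b), marked(c,c), marked(c,f)}  (16 atoms)
F2 = F1 ∪ {inpos(a), inpos(b), inpos(c), inpos(f)}  (20 atoms)
goal ⊆ F2  ⇒  h_max = 2

2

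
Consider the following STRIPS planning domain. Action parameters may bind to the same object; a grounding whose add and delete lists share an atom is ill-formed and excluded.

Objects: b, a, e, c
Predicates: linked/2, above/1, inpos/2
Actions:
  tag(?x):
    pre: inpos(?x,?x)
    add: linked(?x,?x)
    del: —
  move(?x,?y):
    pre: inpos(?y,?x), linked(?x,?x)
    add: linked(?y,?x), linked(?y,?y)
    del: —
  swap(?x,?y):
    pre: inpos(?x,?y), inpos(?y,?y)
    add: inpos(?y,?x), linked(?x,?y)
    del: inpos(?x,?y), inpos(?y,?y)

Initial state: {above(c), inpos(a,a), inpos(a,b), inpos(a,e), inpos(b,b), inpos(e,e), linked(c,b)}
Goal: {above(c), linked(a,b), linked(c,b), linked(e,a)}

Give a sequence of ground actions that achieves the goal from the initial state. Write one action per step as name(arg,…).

swap(a,b); swap(a,e); swap(e,a)

1. swap(a,b)  →  {above(c), inpos(a,a), inpos(a,e), inpos(b,a), inpos(e,e), linked(a,b), linked(c,b)}
2. swap(a,e)  →  {above(c), inpos(a,a), inpos(b,a), inpos(e,a), linked(a,b), linked(a,e), linked(c,b)}
3. swap(e,a)  →  {above(c), inpos(a,e), inpos(b,a), linked(a,b), linked(a,e), linked(c,b), linked(e,a)}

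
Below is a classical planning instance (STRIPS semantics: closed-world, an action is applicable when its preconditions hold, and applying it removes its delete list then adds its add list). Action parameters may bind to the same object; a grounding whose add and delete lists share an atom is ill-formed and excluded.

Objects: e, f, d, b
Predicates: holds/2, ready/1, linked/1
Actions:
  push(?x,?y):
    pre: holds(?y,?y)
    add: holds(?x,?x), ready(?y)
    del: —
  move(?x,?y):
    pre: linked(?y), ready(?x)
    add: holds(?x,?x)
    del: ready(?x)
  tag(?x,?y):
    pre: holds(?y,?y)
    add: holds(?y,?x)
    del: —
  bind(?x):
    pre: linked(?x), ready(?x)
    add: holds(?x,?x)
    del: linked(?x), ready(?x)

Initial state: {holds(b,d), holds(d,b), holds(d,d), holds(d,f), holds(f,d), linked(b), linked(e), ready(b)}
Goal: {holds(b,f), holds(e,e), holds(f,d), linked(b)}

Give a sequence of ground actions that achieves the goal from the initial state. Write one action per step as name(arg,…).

1. push(e,d)  →  {holds(b,d), holds(d,b), holds(d,d), holds(d,f), holds(e,e), holds(f,d), linked(b), linked(e), ready(b), ready(d)}
2. push(b,e)  →  {holds(b,b), holds(b,d), holds(d,b), holds(d,d), holds(d,f), holds(e,e), holds(f,d), linked(b), linked(e), ready(b), ready(d), ready(e)}
3. tag(f,b)  →  {holds(b,b), holds(b,d), holds(b,f), holds(d,b), holds(d,d), holds(d,f), holds(e,e), holds(f,d), linked(b), linked(e), ready(b), ready(d), ready(e)}

push(e,d); push(b,e); tag(f,b)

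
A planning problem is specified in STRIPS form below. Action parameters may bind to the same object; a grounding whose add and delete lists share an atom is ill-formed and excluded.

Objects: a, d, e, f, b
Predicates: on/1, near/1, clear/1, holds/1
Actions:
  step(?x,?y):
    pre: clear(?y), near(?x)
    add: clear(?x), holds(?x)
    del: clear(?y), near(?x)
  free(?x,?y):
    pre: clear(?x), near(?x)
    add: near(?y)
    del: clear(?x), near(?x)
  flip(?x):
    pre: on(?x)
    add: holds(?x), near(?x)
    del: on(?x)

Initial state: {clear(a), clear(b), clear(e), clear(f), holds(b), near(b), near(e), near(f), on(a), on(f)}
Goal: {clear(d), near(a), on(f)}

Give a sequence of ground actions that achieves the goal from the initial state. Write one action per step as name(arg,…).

1. free(e,a)  →  {clear(a), clear(b), clear(f), holds(b), near(a), near(b), near(f), on(a), on(f)}
2. free(f,d)  →  {clear(a), clear(b), holds(b), near(a), near(b), near(d), on(a), on(f)}
3. step(d,a)  →  {clear(b), clear(d), holds(b), holds(d), near(a), near(b), on(a), on(f)}

free(e,a); free(f,d); step(d,a)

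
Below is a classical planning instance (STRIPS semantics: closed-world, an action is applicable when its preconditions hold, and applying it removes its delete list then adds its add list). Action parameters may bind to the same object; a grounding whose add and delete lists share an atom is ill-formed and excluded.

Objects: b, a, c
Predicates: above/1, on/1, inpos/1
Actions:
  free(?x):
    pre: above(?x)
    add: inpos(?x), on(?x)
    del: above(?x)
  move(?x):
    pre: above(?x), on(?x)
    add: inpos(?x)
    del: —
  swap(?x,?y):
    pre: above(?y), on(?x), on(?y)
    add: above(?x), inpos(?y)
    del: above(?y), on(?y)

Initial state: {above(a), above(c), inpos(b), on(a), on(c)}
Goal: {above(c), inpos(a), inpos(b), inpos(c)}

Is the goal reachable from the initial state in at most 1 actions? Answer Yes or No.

1. free(a)  →  {above(c), inpos(a), inpos(b), on(a), on(c)}
2. move(c)  →  {above(c), inpos(a), inpos(b), inpos(c), on(a), on(c)}
optimal plan length = 2; 2 > 1

No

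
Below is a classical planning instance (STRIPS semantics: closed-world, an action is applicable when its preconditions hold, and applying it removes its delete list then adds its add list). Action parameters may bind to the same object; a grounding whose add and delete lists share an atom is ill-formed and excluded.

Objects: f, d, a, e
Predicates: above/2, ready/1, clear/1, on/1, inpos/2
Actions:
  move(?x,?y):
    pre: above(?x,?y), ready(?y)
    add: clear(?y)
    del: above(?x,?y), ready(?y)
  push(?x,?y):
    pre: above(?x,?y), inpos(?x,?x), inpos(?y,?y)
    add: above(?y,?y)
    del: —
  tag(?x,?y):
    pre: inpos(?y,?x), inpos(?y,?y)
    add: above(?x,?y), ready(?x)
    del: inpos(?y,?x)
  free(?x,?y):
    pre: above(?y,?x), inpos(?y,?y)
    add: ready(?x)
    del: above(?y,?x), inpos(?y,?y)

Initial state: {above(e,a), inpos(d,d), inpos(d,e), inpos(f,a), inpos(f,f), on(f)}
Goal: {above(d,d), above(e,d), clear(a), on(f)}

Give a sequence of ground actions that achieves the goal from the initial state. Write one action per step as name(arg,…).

tag(a,f); move(e,a); tag(e,d); tag(d,d)

1. tag(a,f)  →  {above(a,f), above(e,a), inpos(d,d), inpos(d,e), inpos(f,f), on(f), ready(a)}
2. move(e,a)  →  {above(a,f), clear(a), inpos(d,d), inpos(d,e), inpos(f,f), on(f)}
3. tag(e,d)  →  {above(a,f), above(e,d), clear(a), inpos(d,d), inpos(f,f), on(f), ready(e)}
4. tag(d,d)  →  {above(a,f), above(d,d), above(e,d), clear(a), inpos(f,f), on(f), ready(d), ready(e)}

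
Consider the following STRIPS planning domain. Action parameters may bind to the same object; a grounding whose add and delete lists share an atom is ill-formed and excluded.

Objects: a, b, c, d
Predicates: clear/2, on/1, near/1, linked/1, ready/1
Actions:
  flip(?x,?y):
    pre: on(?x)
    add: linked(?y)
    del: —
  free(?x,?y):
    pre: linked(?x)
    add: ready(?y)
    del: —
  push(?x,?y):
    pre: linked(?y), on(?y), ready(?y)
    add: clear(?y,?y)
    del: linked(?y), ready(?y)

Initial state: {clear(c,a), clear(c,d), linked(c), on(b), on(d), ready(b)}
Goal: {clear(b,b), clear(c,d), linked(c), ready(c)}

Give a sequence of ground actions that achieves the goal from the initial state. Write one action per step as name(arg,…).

flip(b,b); free(b,c); push(a,b)

1. flip(b,b)  →  {clear(c,a), clear(c,d), linked(b), linked(c), on(b), on(d), ready(b)}
2. free(b,c)  →  {clear(c,a), clear(c,d), linked(b), linked(c), on(b), on(d), ready(b), ready(c)}
3. push(a,b)  →  {clear(b,b), clear(c,a), clear(c,d), linked(c), on(b), on(d), ready(c)}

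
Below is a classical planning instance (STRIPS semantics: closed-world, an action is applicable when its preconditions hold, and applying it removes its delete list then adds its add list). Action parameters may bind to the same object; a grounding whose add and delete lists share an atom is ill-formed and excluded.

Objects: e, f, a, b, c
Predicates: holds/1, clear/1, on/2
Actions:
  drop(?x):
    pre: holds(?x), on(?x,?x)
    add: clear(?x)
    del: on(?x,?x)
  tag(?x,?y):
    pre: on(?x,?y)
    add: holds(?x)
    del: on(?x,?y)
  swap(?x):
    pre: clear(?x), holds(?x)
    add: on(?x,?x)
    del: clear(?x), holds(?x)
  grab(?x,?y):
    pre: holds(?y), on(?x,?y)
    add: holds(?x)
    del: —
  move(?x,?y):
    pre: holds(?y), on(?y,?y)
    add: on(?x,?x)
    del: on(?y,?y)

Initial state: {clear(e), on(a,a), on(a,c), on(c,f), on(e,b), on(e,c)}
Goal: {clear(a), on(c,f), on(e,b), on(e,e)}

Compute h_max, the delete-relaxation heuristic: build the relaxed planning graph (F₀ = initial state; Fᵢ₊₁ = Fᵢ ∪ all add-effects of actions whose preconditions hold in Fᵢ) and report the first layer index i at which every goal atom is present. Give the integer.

2

F0 = init (6 atoms)
F1 = F0 ∪ {holds(a), holds(c), holds(e)}  (9 atoms)
F2 = F1 ∪ {clear(a), on(b,b), on(c,c), on(e,e), on(f,f)}  (14 atoms)
goal ⊆ F2  ⇒  h_max = 2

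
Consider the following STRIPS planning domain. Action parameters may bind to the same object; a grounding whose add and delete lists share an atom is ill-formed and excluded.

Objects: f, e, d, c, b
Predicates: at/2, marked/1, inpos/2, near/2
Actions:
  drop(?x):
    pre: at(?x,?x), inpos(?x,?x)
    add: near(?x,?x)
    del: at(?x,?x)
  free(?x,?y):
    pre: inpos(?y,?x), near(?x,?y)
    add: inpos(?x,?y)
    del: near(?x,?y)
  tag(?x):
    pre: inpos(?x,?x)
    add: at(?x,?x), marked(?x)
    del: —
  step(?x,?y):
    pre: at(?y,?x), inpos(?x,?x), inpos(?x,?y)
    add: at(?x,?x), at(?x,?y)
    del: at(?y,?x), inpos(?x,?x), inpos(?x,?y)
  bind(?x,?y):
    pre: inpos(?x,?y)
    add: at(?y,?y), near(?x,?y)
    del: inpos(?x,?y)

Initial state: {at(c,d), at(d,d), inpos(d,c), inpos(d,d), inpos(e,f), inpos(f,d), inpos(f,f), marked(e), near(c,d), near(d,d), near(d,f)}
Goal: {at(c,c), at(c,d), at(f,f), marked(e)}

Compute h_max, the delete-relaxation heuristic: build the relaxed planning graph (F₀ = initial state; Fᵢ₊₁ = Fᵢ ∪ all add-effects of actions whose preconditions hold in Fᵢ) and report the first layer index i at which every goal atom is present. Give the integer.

1

F0 = init (11 atoms)
F1 = F0 ∪ {at(c,c), at(d,c), at(f,f), inpos(c,d), inpos(d,f), marked(d), marked(f), near(d,c), near(e,f), near(f,d), near(f,f)}  (22 atoms)
goal ⊆ F1  ⇒  h_max = 1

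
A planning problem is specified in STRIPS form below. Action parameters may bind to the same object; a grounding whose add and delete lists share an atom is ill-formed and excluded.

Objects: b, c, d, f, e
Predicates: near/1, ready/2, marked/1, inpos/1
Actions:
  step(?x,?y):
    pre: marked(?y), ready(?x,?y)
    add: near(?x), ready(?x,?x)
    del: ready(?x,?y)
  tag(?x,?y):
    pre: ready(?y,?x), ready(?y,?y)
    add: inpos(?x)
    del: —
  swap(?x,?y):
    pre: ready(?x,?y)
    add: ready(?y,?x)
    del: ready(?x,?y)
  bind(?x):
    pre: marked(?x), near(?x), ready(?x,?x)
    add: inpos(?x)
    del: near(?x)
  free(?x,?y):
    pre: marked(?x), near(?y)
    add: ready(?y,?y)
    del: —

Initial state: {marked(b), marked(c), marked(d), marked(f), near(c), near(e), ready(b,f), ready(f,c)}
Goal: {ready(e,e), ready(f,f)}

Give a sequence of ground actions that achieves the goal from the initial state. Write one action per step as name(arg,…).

step(f,c); free(b,e)

1. step(f,c)  →  {marked(b), marked(c), marked(d), marked(f), near(c), near(e), near(f), ready(b,f), ready(f,f)}
2. free(b,e)  →  {marked(b), marked(c), marked(d), marked(f), near(c), near(e), near(f), ready(b,f), ready(e,e), ready(f,f)}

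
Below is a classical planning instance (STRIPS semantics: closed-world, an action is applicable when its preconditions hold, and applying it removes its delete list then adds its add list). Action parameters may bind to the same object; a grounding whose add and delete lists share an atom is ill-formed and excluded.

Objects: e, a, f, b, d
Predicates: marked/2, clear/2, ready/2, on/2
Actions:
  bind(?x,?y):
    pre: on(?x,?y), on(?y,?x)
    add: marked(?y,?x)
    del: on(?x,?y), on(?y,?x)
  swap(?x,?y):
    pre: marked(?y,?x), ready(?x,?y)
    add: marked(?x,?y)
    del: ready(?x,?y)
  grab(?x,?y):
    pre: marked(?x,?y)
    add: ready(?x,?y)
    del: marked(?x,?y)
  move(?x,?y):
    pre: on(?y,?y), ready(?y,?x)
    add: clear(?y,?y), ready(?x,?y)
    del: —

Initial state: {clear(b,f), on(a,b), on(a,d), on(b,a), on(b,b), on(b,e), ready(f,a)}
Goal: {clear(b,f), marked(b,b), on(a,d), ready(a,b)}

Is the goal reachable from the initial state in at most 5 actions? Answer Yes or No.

Yes

1. bind(b,a)  →  {clear(b,f), marked(a,b), on(a,d), on(b,b), on(b,e), ready(f,a)}
2. bind(b,b)  →  {clear(b,f), marked(a,b), marked(b,b), on(a,d), on(b,e), ready(f,a)}
3. grab(a,b)  →  {clear(b,f), marked(b,b), on(a,d), on(b,e), ready(a,b), ready(f,a)}
optimal plan length = 3; 3 ≤ 5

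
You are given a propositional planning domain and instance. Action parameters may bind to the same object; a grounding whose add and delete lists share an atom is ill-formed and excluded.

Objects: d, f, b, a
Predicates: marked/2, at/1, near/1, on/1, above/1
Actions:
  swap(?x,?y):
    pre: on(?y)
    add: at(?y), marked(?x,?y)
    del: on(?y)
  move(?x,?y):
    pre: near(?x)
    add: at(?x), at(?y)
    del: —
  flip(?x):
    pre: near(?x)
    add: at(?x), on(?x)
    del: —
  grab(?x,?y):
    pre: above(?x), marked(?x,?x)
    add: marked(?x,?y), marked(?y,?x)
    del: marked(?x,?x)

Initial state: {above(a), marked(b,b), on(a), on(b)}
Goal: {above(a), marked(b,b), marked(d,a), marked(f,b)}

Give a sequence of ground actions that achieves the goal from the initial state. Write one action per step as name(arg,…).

swap(d,a); swap(f,b)

1. swap(d,a)  →  {above(a), at(a), marked(b,b), marked(d,a), on(b)}
2. swap(f,b)  →  {above(a), at(a), at(b), marked(b,b), marked(d,a), marked(f,b)}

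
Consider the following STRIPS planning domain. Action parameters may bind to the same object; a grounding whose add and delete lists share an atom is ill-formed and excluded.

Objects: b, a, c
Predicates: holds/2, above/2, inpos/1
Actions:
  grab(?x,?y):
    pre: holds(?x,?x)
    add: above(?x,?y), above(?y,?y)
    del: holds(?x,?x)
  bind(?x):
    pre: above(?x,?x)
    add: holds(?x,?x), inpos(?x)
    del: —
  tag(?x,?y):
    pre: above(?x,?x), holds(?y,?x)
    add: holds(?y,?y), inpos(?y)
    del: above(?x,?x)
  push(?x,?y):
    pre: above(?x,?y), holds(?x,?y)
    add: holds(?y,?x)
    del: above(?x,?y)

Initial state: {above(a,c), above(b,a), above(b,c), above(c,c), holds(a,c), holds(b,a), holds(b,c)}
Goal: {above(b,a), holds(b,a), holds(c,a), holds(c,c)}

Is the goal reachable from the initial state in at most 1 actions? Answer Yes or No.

1. bind(c)  →  {above(a,c), above(b,a), above(b,c), above(c,c), holds(a,c), holds(b,a), holds(b,c), holds(c,c), inpos(c)}
2. push(a,c)  →  {above(b,a), above(b,c), above(c,c), holds(a,c), holds(b,a), holds(b,c), holds(c,a), holds(c,c), inpos(c)}
optimal plan length = 2; 2 > 1

No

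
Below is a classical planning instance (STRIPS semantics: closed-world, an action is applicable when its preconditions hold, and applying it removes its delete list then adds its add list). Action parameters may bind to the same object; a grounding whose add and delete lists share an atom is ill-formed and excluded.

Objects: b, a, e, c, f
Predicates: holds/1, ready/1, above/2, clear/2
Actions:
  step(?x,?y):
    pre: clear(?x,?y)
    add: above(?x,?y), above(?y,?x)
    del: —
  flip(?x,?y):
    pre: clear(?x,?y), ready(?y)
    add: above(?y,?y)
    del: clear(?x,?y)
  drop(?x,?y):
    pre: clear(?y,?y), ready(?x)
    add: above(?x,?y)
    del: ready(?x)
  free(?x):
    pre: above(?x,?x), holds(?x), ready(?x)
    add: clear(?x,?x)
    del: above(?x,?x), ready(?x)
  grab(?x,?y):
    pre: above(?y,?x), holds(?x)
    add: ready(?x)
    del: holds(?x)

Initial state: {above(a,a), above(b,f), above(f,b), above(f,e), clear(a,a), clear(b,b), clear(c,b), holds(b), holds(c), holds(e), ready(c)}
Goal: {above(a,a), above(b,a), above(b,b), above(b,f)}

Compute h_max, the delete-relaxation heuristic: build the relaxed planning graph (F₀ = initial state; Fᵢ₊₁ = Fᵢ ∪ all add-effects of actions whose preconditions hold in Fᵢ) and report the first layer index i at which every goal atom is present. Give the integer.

F0 = init (11 atoms)
F1 = F0 ∪ {above(b,b), above(b,c), above(c,a), above(c,b), ready(b), ready(e)}  (17 atoms)
F2 = F1 ∪ {above(b,a), above(e,a), above(e,b)}  (20 atoms)
goal ⊆ F2  ⇒  h_max = 2

2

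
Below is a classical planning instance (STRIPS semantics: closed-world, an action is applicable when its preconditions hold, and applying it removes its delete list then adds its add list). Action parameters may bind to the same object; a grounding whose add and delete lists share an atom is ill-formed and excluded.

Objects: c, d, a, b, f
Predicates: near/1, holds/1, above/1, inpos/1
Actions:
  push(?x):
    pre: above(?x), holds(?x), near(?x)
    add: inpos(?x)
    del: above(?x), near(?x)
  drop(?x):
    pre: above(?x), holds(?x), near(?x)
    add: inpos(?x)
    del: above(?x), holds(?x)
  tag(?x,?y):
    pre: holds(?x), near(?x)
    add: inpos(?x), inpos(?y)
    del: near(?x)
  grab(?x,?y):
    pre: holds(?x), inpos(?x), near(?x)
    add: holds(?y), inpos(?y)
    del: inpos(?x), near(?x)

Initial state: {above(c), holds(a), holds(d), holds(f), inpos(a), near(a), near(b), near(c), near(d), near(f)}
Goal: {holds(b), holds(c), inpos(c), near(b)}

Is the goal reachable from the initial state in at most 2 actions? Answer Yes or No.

1. tag(d,f)  →  {above(c), holds(a), holds(d), holds(f), inpos(a), inpos(d), inpos(f), near(a), near(b), near(c), near(f)}
2. grab(a,c)  →  {above(c), holds(a), holds(c), holds(d), holds(f), inpos(c), inpos(d), inpos(f), near(b), near(c), near(f)}
3. grab(f,b)  →  {above(c), holds(a), holds(b), holds(c), holds(d), holds(f), inpos(b), inpos(c), inpos(d), near(b), near(c)}
optimal plan length = 3; 3 > 2

No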